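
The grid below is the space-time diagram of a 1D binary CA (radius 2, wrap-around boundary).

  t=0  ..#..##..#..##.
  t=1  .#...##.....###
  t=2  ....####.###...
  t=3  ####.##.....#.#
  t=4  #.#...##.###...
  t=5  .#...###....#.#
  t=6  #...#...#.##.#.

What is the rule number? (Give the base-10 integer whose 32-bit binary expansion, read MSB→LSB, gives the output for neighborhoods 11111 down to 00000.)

  [31] ##### => .  t=3,i=1
  [30] ####. => #  t=2,i=6
  [29] ###.# => .  t=1,i=14
  [28] ###.. => .  t=2,i=11
  [27] ##.## => .  t=2,i=8
  [26] ##.#. => .  t=1,i=0
  [25] ##..# => .  t=0,i=7
  [24] ##... => #  t=0,i=14
  [23] #.### => .  t=2,i=9
  [22] #.##. => .  t=3,i=5
  [21] #.#.# => .  t=5,i=14
  [20] #.#.. => .  t=1,i=1
  [19] #..## => .  t=0,i=4
  [18] #..#. => .  t=0,i=8
  [17] #...# => .  t=0,i=0
  [16] #.... => .  t=1,i=8
  [15] .#### => #  t=2,i=5
  [14] .###. => .  t=1,i=13
  [13] .##.# => #  t=4,i=7
  [12] .##.. => #  t=0,i=6
  [11] .#.## => .  t=3,i=13
  [10] .#.#. => #  t=4,i=1
  [9] .#..# => .  t=0,i=3
  [8] .#... => .  t=1,i=2
  [7] ..### => .  t=1,i=12
  [6] ..##. => #  t=0,i=5
  [5] ..#.# => .  t=3,i=12
  [4] ..#.. => .  t=0,i=2
  [3] ...## => #  t=1,i=4
  [2] ...#. => #  t=0,i=1
  [1] ....# => #  t=1,i=10
  [0] ..... => #  t=1,i=9
  bits 01000001000000001011010001001111 = 1090565199

1090565199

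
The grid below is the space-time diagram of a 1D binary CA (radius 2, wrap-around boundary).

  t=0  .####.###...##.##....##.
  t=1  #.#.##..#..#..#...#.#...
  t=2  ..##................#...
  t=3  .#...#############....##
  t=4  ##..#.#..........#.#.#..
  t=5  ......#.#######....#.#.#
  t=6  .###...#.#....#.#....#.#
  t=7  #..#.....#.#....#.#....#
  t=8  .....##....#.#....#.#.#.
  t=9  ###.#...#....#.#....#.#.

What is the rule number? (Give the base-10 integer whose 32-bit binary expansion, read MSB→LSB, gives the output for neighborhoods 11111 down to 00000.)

  ##### -> .   bit 31 = 0  t=3,i=7
  ####. -> .   bit 30 = 0  t=0,i=3
  ###.# -> #   bit 29 = 1  t=0,i=4
  ###.. -> #   bit 28 = 1  t=0,i=8
  ##.## -> #   bit 27 = 1  t=0,i=5
  ##.#. -> #   bit 26 = 1  t=3,i=0
  ##..# -> .   bit 25 = 0  t=0,i=23
  ##... -> .   bit 24 = 0  t=0,i=9
  #.### -> .   bit 23 = 0  t=0,i=6
  #.##. -> .   bit 22 = 0  t=0,i=15
  #.#.# -> #   bit 21 = 1  t=1,i=2
  #.#.. -> #   bit 20 = 1  t=1,i=20
  #..## -> #   bit 19 = 1  t=0,i=0
  #..#. -> .   bit 18 = 0  t=1,i=7
  #...# -> .   bit 17 = 0  t=0,i=10
  #.... -> #   bit 16 = 1  t=0,i=18
  .#### -> #   bit 15 = 1  t=0,i=2
  .###. -> .   bit 14 = 0  t=0,i=7
  .##.# -> .   bit 13 = 0  t=0,i=13
  .##.. -> .   bit 12 = 0  t=0,i=16
  .#.## -> #   bit 11 = 1  t=1,i=3
  .#.#. -> .   bit 10 = 0  t=1,i=1
  .#..# -> .   bit 9 = 0  t=1,i=9
  .#... -> .   bit 8 = 0  t=1,i=15
  ..### -> .   bit 7 = 0  t=0,i=1
  ..##. -> .   bit 6 = 0  t=0,i=12
  ..#.# -> .   bit 5 = 0  t=1,i=0
  ..#.. -> .   bit 4 = 0  t=1,i=8
  ...## -> #   bit 3 = 1  t=0,i=11
  ...#. -> .   bit 2 = 0  t=1,i=17
  ....# -> .   bit 1 = 0  t=0,i=19
  ..... -> #   bit 0 = 1  t=2,i=6
  bits 00111100001110011000100000001001 = 1010403337

1010403337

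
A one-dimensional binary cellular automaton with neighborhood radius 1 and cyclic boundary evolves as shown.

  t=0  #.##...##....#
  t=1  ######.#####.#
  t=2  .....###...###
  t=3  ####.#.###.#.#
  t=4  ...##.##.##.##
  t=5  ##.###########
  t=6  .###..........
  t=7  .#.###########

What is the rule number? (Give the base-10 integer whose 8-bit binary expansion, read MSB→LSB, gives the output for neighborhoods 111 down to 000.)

  ### -> .   bit 7 = 0  t=1,i=0
  ##. -> #   bit 6 = 1  t=0,i=0
  #.# -> #   bit 5 = 1  t=0,i=1
  #.. -> #   bit 4 = 1  t=0,i=4
  .## -> #   bit 3 = 1  t=0,i=2
  .#. -> .   bit 2 = 0  t=3,i=5
  ..# -> .   bit 1 = 0  t=0,i=6
  ... -> #   bit 0 = 1  t=0,i=5
  bits 01111001 = 121

121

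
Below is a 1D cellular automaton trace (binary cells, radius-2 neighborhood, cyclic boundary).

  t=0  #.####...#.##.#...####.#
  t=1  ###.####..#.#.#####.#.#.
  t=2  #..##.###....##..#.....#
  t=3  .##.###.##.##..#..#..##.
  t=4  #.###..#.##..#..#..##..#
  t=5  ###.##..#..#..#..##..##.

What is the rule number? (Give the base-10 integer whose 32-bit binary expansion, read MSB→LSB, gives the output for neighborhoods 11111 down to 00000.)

  [31] ##### => .  t=1,i=16
  [30] ####. => #  t=0,i=4
  [29] ###.# => .  t=0,i=21
  [28] ###.. => #  t=0,i=5
  [27] ##.## => #  t=0,i=1
  [26] ##.#. => .  t=0,i=13
  [25] ##..# => #  t=1,i=8
  [24] ##... => #  t=0,i=6
  [23] #.### => #  t=0,i=2
  [22] #.##. => .  t=0,i=11
  [21] #.#.# => .  t=1,i=12
  [20] #.#.. => #  t=0,i=14
  [19] #..## => #  t=2,i=2
  [18] #..#. => .  t=1,i=9
  [17] #...# => #  t=0,i=7
  [16] #.... => .  t=2,i=10
  [15] .#### => .  t=0,i=3
  [14] .###. => .  t=1,i=1
  [13] .##.# => #  t=0,i=0
  [12] .##.. => .  t=2,i=0
  [11] .#.## => #  t=0,i=10
  [10] .#.#. => .  t=1,i=11
  [9] .#..# => #  t=3,i=16
  [8] .#... => #  t=0,i=15
  [7] ..### => #  t=0,i=18
  [6] ..##. => .  t=2,i=3
  [5] ..#.# => .  t=0,i=9
  [4] ..#.. => .  t=2,i=17
  [3] ...## => #  t=0,i=17
  [2] ...#. => .  t=0,i=8
  [1] ....# => #  t=2,i=11
  [0] ..... => .  t=2,i=20
  bits 01011011100110100010101110001010 = 1536830346

1536830346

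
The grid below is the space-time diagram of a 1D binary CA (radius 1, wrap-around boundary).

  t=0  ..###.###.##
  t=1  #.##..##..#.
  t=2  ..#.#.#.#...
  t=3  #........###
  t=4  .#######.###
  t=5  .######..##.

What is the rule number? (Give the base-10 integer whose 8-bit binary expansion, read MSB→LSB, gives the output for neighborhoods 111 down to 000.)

  nb ###: next=#  (t=0,i=3, bit7=1)
  nb ##.: next=.  (t=0,i=4, bit6=0)
  nb #.#: next=.  (t=0,i=5, bit5=0)
  nb #..: next=#  (t=0,i=0, bit4=1)
  nb .##: next=#  (t=0,i=2, bit3=1)
  nb .#.: next=.  (t=1,i=0, bit2=0)
  nb ..#: next=.  (t=0,i=1, bit1=0)
  nb ...: next=#  (t=2,i=0, bit0=1)
  bits 10011001 = 153

153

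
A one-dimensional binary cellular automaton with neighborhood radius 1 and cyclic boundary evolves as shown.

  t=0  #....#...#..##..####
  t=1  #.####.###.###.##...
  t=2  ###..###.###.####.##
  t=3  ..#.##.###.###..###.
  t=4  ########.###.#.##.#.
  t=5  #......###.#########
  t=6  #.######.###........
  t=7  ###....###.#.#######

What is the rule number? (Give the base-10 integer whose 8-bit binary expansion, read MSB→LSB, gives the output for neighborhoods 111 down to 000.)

  ###|.  b7=0 t=0,i=17
  ##.|#  b6=1 t=0,i=0
  #.#|#  b5=1 t=1,i=1
  #..|.  b4=0 t=0,i=1
  .##|#  b3=1 t=0,i=12
  .#.|#  b2=1 t=0,i=5
  ..#|#  b1=1 t=0,i=4
  ...|#  b0=1 t=0,i=2
  bits 01101111 = 111

111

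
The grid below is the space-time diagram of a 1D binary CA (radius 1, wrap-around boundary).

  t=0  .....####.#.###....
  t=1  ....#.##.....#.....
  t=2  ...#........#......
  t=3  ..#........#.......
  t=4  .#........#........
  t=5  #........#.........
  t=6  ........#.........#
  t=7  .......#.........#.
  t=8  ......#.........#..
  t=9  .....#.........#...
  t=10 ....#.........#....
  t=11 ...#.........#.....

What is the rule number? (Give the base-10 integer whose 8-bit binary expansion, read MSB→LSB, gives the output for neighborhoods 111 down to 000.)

130

  [7] ### => #  t=0,i=6
  [6] ##. => .  t=0,i=8
  [5] #.# => .  t=0,i=9
  [4] #.. => .  t=0,i=15
  [3] .## => .  t=0,i=5
  [2] .#. => .  t=0,i=10
  [1] ..# => #  t=0,i=4
  [0] ... => .  t=0,i=0
  bits 10000010 = 130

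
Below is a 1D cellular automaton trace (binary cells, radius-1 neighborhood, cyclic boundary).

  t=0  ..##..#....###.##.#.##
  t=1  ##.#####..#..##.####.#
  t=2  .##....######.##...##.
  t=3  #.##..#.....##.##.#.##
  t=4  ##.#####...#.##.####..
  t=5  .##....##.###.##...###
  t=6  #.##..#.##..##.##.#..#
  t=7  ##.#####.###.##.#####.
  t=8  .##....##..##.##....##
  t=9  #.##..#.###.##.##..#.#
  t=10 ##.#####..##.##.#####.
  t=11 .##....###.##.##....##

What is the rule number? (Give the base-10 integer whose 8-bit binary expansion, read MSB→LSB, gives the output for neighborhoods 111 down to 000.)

118

  nb ###: next=.  (t=0,i=12, bit7=0)
  nb ##.: next=#  (t=0,i=3, bit6=1)
  nb #.#: next=#  (t=0,i=14, bit5=1)
  nb #..: next=#  (t=0,i=0, bit4=1)
  nb .##: next=.  (t=0,i=2, bit3=0)
  nb .#.: next=#  (t=0,i=6, bit2=1)
  nb ..#: next=#  (t=0,i=1, bit1=1)
  nb ...: next=.  (t=0,i=8, bit0=0)
  bits 01110110 = 118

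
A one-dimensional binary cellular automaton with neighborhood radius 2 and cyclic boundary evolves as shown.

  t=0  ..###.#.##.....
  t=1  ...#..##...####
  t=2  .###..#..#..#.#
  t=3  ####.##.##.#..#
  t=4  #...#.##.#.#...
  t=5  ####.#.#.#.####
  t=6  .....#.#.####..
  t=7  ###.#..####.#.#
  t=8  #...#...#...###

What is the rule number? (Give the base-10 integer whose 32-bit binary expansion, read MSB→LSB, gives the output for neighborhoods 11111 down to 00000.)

  ##### -> .   bit 31 = 0  t=3,i=1
  ####. -> .   bit 30 = 0  t=1,i=13
  ###.# -> .   bit 29 = 0  t=0,i=4
  ###.. -> #   bit 28 = 1  t=1,i=14
  ##.## -> #   bit 27 = 1  t=3,i=4
  ##.#. -> .   bit 26 = 0  t=0,i=5
  ##..# -> .   bit 25 = 0  t=2,i=4
  ##... -> .   bit 24 = 0  t=0,i=10
  #.### -> #   bit 23 = 1  t=2,i=1
  #.##. -> .   bit 22 = 0  t=0,i=8
  #.#.# -> #   bit 21 = 1  t=0,i=6
  #.#.. -> #   bit 20 = 1  t=3,i=11
  #..## -> .   bit 19 = 0  t=1,i=5
  #..#. -> #   bit 18 = 1  t=2,i=5
  #...# -> #   bit 17 = 1  t=1,i=1
  #.... -> #   bit 16 = 1  t=0,i=11
  .#### -> #   bit 15 = 1  t=1,i=12
  .###. -> #   bit 14 = 1  t=0,i=3
  .##.# -> #   bit 13 = 1  t=3,i=6
  .##.. -> .   bit 12 = 0  t=0,i=9
  .#.## -> #   bit 11 = 1  t=0,i=7
  .#.#. -> .   bit 10 = 0  t=2,i=13
  .#..# -> .   bit 9 = 0  t=1,i=4
  .#... -> #   bit 8 = 1  t=4,i=1
  ..### -> .   bit 7 = 0  t=0,i=2
  ..##. -> #   bit 6 = 1  t=1,i=6
  ..#.# -> .   bit 5 = 0  t=2,i=12
  ..#.. -> #   bit 4 = 1  t=1,i=3
  ...## -> .   bit 3 = 0  t=0,i=1
  ...#. -> #   bit 2 = 1  t=1,i=2
  ....# -> .   bit 1 = 0  t=0,i=0
  ..... -> #   bit 0 = 1  t=0,i=12
  bits 00011000101101111110100101010101 = 414706005

414706005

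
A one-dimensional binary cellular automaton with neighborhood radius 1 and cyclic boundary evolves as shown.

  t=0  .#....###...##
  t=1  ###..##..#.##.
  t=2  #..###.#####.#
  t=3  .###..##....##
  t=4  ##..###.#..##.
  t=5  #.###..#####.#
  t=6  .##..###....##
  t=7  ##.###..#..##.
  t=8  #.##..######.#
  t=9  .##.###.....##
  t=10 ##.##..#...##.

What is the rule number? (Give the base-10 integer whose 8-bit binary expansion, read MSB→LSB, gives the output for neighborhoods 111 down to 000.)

62

  nb ###: next=.  (t=0,i=7, bit7=0)
  nb ##.: next=.  (t=0,i=8, bit6=0)
  nb #.#: next=#  (t=0,i=0, bit5=1)
  nb #..: next=#  (t=0,i=2, bit4=1)
  nb .##: next=#  (t=0,i=6, bit3=1)
  nb .#.: next=#  (t=0,i=1, bit2=1)
  nb ..#: next=#  (t=0,i=5, bit1=1)
  nb ...: next=.  (t=0,i=3, bit0=0)
  bits 00111110 = 62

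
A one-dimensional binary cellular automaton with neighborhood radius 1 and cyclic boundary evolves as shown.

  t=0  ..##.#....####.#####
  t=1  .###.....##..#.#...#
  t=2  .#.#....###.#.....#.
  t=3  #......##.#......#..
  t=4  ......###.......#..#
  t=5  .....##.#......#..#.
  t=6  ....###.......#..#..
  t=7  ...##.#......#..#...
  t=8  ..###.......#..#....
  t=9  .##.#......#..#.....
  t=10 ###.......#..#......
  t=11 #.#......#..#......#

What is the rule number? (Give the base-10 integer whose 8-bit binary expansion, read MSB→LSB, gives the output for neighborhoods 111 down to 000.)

  ###|.  b7=0 t=0,i=11
  ##.|#  b6=1 t=0,i=3
  #.#|.  b5=0 t=0,i=4
  #..|.  b4=0 t=0,i=0
  .##|#  b3=1 t=0,i=2
  .#.|.  b2=0 t=0,i=5
  ..#|#  b1=1 t=0,i=1
  ...|.  b0=0 t=0,i=7
  bits 01001010 = 74

74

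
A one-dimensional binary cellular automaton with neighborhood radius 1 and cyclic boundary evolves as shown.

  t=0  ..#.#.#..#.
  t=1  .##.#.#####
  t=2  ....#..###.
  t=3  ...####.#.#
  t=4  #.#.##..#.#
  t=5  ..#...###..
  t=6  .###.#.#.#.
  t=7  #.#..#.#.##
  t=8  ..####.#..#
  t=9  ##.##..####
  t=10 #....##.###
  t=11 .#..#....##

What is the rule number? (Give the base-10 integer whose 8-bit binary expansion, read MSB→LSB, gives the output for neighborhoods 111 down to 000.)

150

  ### -> #   bit 7 = 1  t=1,i=7
  ##. -> .   bit 6 = 0  t=1,i=2
  #.# -> .   bit 5 = 0  t=0,i=3
  #.. -> #   bit 4 = 1  t=0,i=7
  .## -> .   bit 3 = 0  t=1,i=1
  .#. -> #   bit 2 = 1  t=0,i=2
  ..# -> #   bit 1 = 1  t=0,i=1
  ... -> .   bit 0 = 0  t=0,i=0
  bits 10010110 = 150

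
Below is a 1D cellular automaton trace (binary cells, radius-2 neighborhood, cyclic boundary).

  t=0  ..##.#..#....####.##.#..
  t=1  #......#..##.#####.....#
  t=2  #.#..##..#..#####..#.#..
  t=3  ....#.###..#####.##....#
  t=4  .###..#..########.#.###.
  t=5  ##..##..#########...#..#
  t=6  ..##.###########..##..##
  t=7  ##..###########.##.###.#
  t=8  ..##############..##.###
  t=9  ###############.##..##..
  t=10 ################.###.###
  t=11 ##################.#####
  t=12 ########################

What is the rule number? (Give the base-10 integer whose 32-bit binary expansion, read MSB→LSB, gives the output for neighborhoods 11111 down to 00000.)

3935277190

  nb #####: next=#  (t=1,i=15, bit31=1)
  nb ####.: next=#  (t=0,i=15, bit30=1)
  nb ###.#: next=#  (t=0,i=16, bit29=1)
  nb ###..: next=.  (t=1,i=17, bit28=0)
  nb ##.##: next=#  (t=0,i=17, bit27=1)
  nb ##.#.: next=.  (t=0,i=4, bit26=0)
  nb ##..#: next=#  (t=2,i=7, bit25=1)
  nb ##...: next=.  (t=1,i=1, bit24=0)
  nb #.###: next=#  (t=1,i=13, bit23=1)
  nb #.##.: next=.  (t=0,i=18, bit22=0)
  nb #.#.#: next=.  (t=4,i=18, bit21=0)
  nb #.#..: next=.  (t=0,i=5, bit20=0)
  nb #..##: next=#  (t=1,i=9, bit19=1)
  nb #..#.: next=#  (t=0,i=7, bit18=1)
  nb #...#: next=#  (t=5,i=18, bit17=1)
  nb #....: next=#  (t=0,i=10, bit16=1)
  nb .####: next=#  (t=0,i=14, bit15=1)
  nb .###.: next=.  (t=3,i=7, bit14=0)
  nb .##.#: next=.  (t=0,i=3, bit13=0)
  nb .##..: next=#  (t=1,i=0, bit12=1)
  nb .#.##: next=.  (t=3,i=5, bit11=0)
  nb .#.#.: next=.  (t=2,i=1, bit10=0)
  nb .#..#: next=.  (t=0,i=6, bit9=0)
  nb .#...: next=.  (t=0,i=9, bit8=0)
  nb ..###: next=#  (t=0,i=13, bit7=1)
  nb ..##.: next=.  (t=0,i=2, bit6=0)
  nb ..#.#: next=.  (t=2,i=0, bit5=0)
  nb ..#..: next=.  (t=0,i=8, bit4=0)
  nb ...##: next=.  (t=0,i=1, bit3=0)
  nb ...#.: next=#  (t=1,i=6, bit2=1)
  nb ....#: next=#  (t=0,i=0, bit1=1)
  nb .....: next=.  (t=1,i=3, bit0=0)
  bits 11101010100011111001000010000110 = 3935277190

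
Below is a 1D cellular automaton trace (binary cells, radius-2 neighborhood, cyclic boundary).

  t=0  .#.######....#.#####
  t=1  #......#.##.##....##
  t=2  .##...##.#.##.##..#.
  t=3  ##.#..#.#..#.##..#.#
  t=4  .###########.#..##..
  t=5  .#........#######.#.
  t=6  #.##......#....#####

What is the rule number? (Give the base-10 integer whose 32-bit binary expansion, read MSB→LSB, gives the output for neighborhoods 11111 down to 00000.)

1834813412

  [31] ##### => .  t=0,i=5
  [30] ####. => #  t=0,i=7
  [29] ###.# => #  t=0,i=19
  [28] ###.. => .  t=0,i=8
  [27] ##.## => #  t=1,i=11
  [26] ##.#. => #  t=0,i=0
  [25] ##..# => .  t=2,i=16
  [24] ##... => #  t=0,i=9
  [23] #.### => .  t=0,i=3
  [22] #.##. => #  t=1,i=9
  [21] #.#.# => .  t=0,i=1
  [20] #.#.. => #  t=3,i=3
  [19] #..## => #  t=2,i=0
  [18] #..#. => #  t=2,i=17
  [17] #...# => .  t=2,i=4
  [16] #.... => #  t=0,i=10
  [15] .#### => .  t=0,i=4
  [14] .###. => .  t=1,i=19
  [13] .##.# => .  t=1,i=10
  [12] .##.. => .  t=1,i=13
  [11] .#.## => .  t=0,i=2
  [10] .#.#. => #  t=3,i=7
  [9] .#..# => #  t=2,i=19
  [8] .#... => #  t=5,i=2
  [7] ..### => #  t=1,i=18
  [6] ..##. => #  t=2,i=1
  [5] ..#.# => #  t=0,i=13
  [4] ..#.. => .  t=2,i=18
  [3] ...## => .  t=1,i=17
  [2] ...#. => #  t=0,i=12
  [1] ....# => .  t=0,i=11
  [0] ..... => .  t=1,i=3
  bits 01101101010111010000011111100100 = 1834813412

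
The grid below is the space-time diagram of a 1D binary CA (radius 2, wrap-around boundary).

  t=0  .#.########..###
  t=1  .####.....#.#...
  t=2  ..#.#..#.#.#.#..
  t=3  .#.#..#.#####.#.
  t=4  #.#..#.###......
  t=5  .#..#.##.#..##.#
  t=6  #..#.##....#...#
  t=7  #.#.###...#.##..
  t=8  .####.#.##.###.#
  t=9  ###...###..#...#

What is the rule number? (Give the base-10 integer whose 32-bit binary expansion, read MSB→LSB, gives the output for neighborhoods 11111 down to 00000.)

  [31] ##### => .  t=0,i=5
  [30] ####. => .  t=0,i=9
  [29] ###.# => .  t=0,i=15
  [28] ###.. => #  t=0,i=10
  [27] ##.## => .  t=8,i=10
  [26] ##.#. => .  t=0,i=0
  [25] ##..# => .  t=0,i=11
  [24] ##... => .  t=1,i=5
  [23] #.### => #  t=0,i=3
  [22] #.##. => #  t=5,i=6
  [21] #.#.# => #  t=0,i=1
  [20] #.#.. => .  t=1,i=12
  [19] #..## => #  t=0,i=12
  [18] #..#. => #  t=2,i=6
  [17] #...# => #  t=6,i=13
  [16] #.... => .  t=1,i=6
  [15] .#### => #  t=0,i=4
  [14] .###. => .  t=0,i=14
  [13] .##.# => .  t=5,i=7
  [12] .##.. => #  t=6,i=0
  [11] .#.## => #  t=0,i=2
  [10] .#.#. => #  t=1,i=11
  [9] .#..# => .  t=2,i=5
  [8] .#... => #  t=1,i=13
  [7] ..### => .  t=0,i=13
  [6] ..##. => .  t=5,i=12
  [5] ..#.# => .  t=1,i=10
  [4] ..#.. => .  t=6,i=11
  [3] ...## => .  t=1,i=0
  [2] ...#. => #  t=1,i=9
  [1] ....# => .  t=1,i=8
  [0] ..... => #  t=1,i=7
  bits 00010000111011101001110100000101 = 284073221

284073221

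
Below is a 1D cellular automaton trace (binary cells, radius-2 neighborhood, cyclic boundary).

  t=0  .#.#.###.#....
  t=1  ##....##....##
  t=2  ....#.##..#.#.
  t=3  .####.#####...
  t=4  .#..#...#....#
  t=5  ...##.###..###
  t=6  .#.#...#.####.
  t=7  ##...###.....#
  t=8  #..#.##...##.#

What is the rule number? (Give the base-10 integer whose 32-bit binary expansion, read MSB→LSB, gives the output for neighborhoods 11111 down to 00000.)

  [31] ##### => #  t=3,i=8
  [30] ####. => .  t=1,i=0
  [29] ###.# => #  t=0,i=7
  [28] ###.. => .  t=1,i=1
  [27] ##.## => .  t=3,i=5
  [26] ##.#. => .  t=0,i=8
  [25] ##..# => #  t=2,i=8
  [24] ##... => .  t=1,i=2
  [23] #.### => .  t=0,i=5
  [22] #.##. => #  t=2,i=6
  [21] #.#.# => .  t=0,i=3
  [20] #.#.. => .  t=0,i=9
  [19] #..## => #  t=5,i=10
  [18] #..#. => #  t=2,i=9
  [17] #...# => #  t=4,i=6
  [16] #.... => .  t=0,i=11
  [15] .#### => .  t=1,i=13
  [14] .###. => #  t=0,i=6
  [13] .##.# => .  t=5,i=4
  [12] .##.. => #  t=1,i=7
  [11] .#.## => .  t=0,i=4
  [10] .#.#. => .  t=0,i=2
  [9] .#..# => .  t=4,i=2
  [8] .#... => .  t=0,i=10
  [7] ..### => #  t=1,i=12
  [6] ..##. => #  t=1,i=6
  [5] ..#.# => #  t=0,i=1
  [4] ..#.. => #  t=4,i=4
  [3] ...## => .  t=1,i=5
  [2] ...#. => #  t=0,i=0
  [1] ....# => #  t=0,i=13
  [0] ..... => #  t=0,i=12
  bits 10100010010011100101000011110111 = 2723041527

2723041527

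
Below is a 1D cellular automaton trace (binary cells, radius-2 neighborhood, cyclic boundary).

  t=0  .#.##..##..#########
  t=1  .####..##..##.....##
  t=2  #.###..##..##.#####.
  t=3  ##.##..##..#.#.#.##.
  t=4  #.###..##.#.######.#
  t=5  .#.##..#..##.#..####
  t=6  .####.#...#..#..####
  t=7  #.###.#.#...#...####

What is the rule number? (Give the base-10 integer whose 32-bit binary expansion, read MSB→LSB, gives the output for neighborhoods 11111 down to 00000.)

2021121227

  ##### -> .   bit 31 = 0  t=0,i=13
  ####. -> #   bit 30 = 1  t=0,i=18
  ###.# -> #   bit 29 = 1  t=0,i=19
  ###.. -> #   bit 28 = 1  t=1,i=4
  ##.## -> #   bit 27 = 1  t=1,i=0
  ##.#. -> .   bit 26 = 0  t=0,i=0
  ##..# -> .   bit 25 = 0  t=0,i=5
  ##... -> .   bit 24 = 0  t=1,i=13
  #.### -> .   bit 23 = 0  t=1,i=1
  #.##. -> #   bit 22 = 1  t=0,i=3
  #.#.# -> #   bit 21 = 1  t=0,i=1
  #.#.. -> #   bit 20 = 1  t=5,i=13
  #..## -> .   bit 19 = 0  t=0,i=6
  #..#. -> #   bit 18 = 1  t=3,i=10
  #...# -> #   bit 17 = 1  t=6,i=8
  #.... -> #   bit 16 = 1  t=1,i=14
  .#### -> #   bit 15 = 1  t=0,i=12
  .###. -> #   bit 14 = 1  t=2,i=3
  .##.# -> .   bit 13 = 0  t=1,i=19
  .##.. -> #   bit 12 = 1  t=0,i=4
  .#.## -> #   bit 11 = 1  t=0,i=2
  .#.#. -> #   bit 10 = 1  t=3,i=12
  .#..# -> .   bit 9 = 0  t=5,i=8
  .#... -> .   bit 8 = 0  t=6,i=7
  ..### -> #   bit 7 = 1  t=0,i=11
  ..##. -> #   bit 6 = 1  t=0,i=7
  ..#.# -> .   bit 5 = 0  t=3,i=11
  ..#.. -> .   bit 4 = 0  t=5,i=7
  ...## -> #   bit 3 = 1  t=1,i=17
  ...#. -> .   bit 2 = 0  t=6,i=9
  ....# -> #   bit 1 = 1  t=1,i=16
  ..... -> #   bit 0 = 1  t=1,i=15
  bits 01111000011101111101110011001011 = 2021121227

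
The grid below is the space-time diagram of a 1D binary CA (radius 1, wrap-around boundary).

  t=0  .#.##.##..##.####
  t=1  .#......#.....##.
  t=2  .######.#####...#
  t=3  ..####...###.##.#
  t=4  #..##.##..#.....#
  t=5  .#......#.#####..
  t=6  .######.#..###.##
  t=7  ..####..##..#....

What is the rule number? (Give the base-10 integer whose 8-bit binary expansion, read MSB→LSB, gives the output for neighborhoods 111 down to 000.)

149

  ###|#  b7=1 t=0,i=14
  ##.|.  b6=0 t=0,i=4
  #.#|.  b5=0 t=0,i=0
  #..|#  b4=1 t=0,i=8
  .##|.  b3=0 t=0,i=3
  .#.|#  b2=1 t=0,i=1
  ..#|.  b1=0 t=0,i=9
  ...|#  b0=1 t=1,i=3
  bits 10010101 = 149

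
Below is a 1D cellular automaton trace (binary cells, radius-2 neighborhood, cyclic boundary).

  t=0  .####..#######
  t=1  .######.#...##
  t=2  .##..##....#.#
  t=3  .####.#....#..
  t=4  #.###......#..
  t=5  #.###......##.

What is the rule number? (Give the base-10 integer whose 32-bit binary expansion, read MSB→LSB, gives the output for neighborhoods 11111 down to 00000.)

  #####|.  b31=0 t=0,i=9
  ####.|#  b30=1 t=0,i=3
  ###.#|#  b29=1 t=0,i=13
  ###..|#  b28=1 t=0,i=4
  ##.##|.  b27=0 t=0,i=0
  ##.#.|.  b26=0 t=1,i=7
  ##..#|#  b25=1 t=0,i=5
  ##...|.  b24=0 t=2,i=7
  #.###|#  b23=1 t=0,i=1
  #.##.|#  b22=1 t=2,i=1
  #.#.#|.  b21=0 t=2,i=13
  #.#..|.  b20=0 t=1,i=8
  #..##|#  b19=1 t=0,i=6
  #..#.|.  b18=0 t=4,i=13
  #...#|.  b17=0 t=1,i=10
  #....|.  b16=0 t=2,i=8
  .####|#  b15=1 t=0,i=2
  .###.|#  b14=1 t=4,i=3
  .##.#|#  b13=1 t=1,i=13
  .##..|#  b12=1 t=2,i=2
  .#.##|.  b11=0 t=2,i=0
  .#.#.|.  b10=0 t=2,i=12
  .#..#|#  b9=1 t=4,i=12
  .#...|.  b8=0 t=1,i=9
  ..###|.  b7=0 t=0,i=7
  ..##.|.  b6=0 t=1,i=12
  ..#.#|#  b5=1 t=2,i=11
  ..#..|#  b4=1 t=3,i=11
  ...##|#  b3=1 t=1,i=11
  ...#.|.  b2=0 t=2,i=10
  ....#|.  b1=0 t=2,i=9
  .....|.  b0=0 t=4,i=7
  bits 01110010110010001111001000111000 = 1925771832

1925771832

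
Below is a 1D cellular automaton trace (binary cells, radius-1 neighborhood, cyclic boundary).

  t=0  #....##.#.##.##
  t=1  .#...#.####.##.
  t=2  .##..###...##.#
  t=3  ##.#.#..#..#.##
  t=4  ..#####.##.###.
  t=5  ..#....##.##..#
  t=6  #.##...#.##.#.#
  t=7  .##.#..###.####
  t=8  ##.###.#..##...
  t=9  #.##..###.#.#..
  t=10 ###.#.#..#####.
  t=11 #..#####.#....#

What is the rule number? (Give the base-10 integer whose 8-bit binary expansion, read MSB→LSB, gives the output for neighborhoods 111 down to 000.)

60

  ### -> .   bit 7 = 0  t=0,i=14
  ##. -> .   bit 6 = 0  t=0,i=0
  #.# -> #   bit 5 = 1  t=0,i=7
  #.. -> #   bit 4 = 1  t=0,i=1
  .## -> #   bit 3 = 1  t=0,i=5
  .#. -> #   bit 2 = 1  t=0,i=8
  ..# -> .   bit 1 = 0  t=0,i=4
  ... -> .   bit 0 = 0  t=0,i=2
  bits 00111100 = 60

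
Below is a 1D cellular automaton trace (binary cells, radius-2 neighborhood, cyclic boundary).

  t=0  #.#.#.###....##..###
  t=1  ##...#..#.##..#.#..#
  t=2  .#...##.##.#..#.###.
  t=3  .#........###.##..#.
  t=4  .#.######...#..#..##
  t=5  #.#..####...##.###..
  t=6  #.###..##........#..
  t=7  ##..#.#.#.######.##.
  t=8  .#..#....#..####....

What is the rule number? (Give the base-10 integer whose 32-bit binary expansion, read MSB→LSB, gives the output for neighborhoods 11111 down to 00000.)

  ##### -> #   bit 31 = 1  t=4,i=5
  ####. -> #   bit 30 = 1  t=0,i=19
  ###.# -> #   bit 29 = 1  t=0,i=0
  ###.. -> #   bit 28 = 1  t=0,i=8
  ##.## -> .   bit 27 = 0  t=2,i=7
  ##.#. -> #   bit 26 = 1  t=0,i=1
  ##..# -> .   bit 25 = 0  t=0,i=15
  ##... -> .   bit 24 = 0  t=0,i=9
  #.### -> .   bit 23 = 0  t=0,i=6
  #.##. -> .   bit 22 = 0  t=1,i=10
  #.#.# -> .   bit 21 = 0  t=0,i=2
  #.#.. -> #   bit 20 = 1  t=1,i=16
  #..## -> #   bit 19 = 1  t=0,i=16
  #..#. -> .   bit 18 = 0  t=1,i=7
  #...# -> .   bit 17 = 0  t=1,i=3
  #.... -> #   bit 16 = 1  t=0,i=10
  .#### -> .   bit 15 = 0  t=0,i=18
  .###. -> .   bit 14 = 0  t=0,i=7
  .##.# -> .   bit 13 = 0  t=2,i=6
  .##.. -> #   bit 12 = 1  t=0,i=14
  .#.## -> #   bit 11 = 1  t=0,i=5
  .#.#. -> .   bit 10 = 0  t=0,i=3
  .#..# -> #   bit 9 = 1  t=1,i=6
  .#... -> .   bit 8 = 0  t=2,i=2
  ..### -> .   bit 7 = 0  t=0,i=17
  ..##. -> .   bit 6 = 0  t=0,i=13
  ..#.# -> #   bit 5 = 1  t=1,i=8
  ..#.. -> #   bit 4 = 1  t=1,i=5
  ...## -> .   bit 3 = 0  t=0,i=12
  ...#. -> .   bit 2 = 0  t=1,i=4
  ....# -> #   bit 1 = 1  t=0,i=11
  ..... -> #   bit 0 = 1  t=3,i=4
  bits 11110100000110010001101000110011 = 4095285811

4095285811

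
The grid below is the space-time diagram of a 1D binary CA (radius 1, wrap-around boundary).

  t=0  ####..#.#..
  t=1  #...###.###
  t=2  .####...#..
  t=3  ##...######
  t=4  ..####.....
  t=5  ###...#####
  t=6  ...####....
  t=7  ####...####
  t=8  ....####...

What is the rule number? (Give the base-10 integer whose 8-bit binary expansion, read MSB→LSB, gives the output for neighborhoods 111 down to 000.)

31

  nb ###: next=.  (t=0,i=1, bit7=0)
  nb ##.: next=.  (t=0,i=3, bit6=0)
  nb #.#: next=.  (t=0,i=7, bit5=0)
  nb #..: next=#  (t=0,i=4, bit4=1)
  nb .##: next=#  (t=0,i=0, bit3=1)
  nb .#.: next=#  (t=0,i=6, bit2=1)
  nb ..#: next=#  (t=0,i=5, bit1=1)
  nb ...: next=#  (t=1,i=2, bit0=1)
  bits 00011111 = 31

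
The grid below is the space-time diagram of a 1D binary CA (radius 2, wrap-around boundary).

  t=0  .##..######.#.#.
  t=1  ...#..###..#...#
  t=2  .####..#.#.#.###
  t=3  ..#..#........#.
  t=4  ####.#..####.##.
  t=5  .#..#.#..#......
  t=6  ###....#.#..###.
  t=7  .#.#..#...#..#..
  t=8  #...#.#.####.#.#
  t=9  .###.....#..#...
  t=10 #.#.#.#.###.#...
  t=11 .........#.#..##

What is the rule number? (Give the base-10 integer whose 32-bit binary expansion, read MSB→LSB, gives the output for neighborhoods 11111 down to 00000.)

  #####|#  b31=1 t=0,i=7
  ####.|.  b30=0 t=0,i=9
  ###.#|.  b29=0 t=0,i=10
  ###..|.  b28=0 t=1,i=8
  ##.##|.  b27=0 t=2,i=0
  ##.#.|#  b26=1 t=0,i=11
  ##..#|#  b25=1 t=0,i=3
  ##...|#  b24=1 t=6,i=3
  #.###|.  b23=0 t=2,i=1
  #.##.|.  b22=0 t=4,i=13
  #.#.#|.  b21=0 t=0,i=12
  #.#..|.  b20=0 t=0,i=14
  #..##|.  b19=0 t=0,i=0
  #..#.|.  b18=0 t=1,i=10
  #...#|#  b17=1 t=1,i=1
  #....|.  b16=0 t=3,i=7
  .####|#  b15=1 t=0,i=6
  .###.|#  b14=1 t=1,i=7
  .##.#|.  b13=0 t=4,i=14
  .##..|.  b12=0 t=0,i=2
  .#.##|.  b11=0 t=2,i=12
  .#.#.|.  b10=0 t=0,i=13
  .#..#|#  b9=1 t=0,i=15
  .#...|.  b8=0 t=1,i=0
  ..###|.  b7=0 t=0,i=5
  ..##.|.  b6=0 t=0,i=1
  ..#.#|.  b5=0 t=2,i=7
  ..#..|#  b4=1 t=1,i=3
  ...##|#  b3=1 t=9,i=0
  ...#.|#  b2=1 t=1,i=2
  ....#|.  b1=0 t=3,i=12
  .....|#  b0=1 t=3,i=8
  bits 10000111000000101100001000011101 = 2265104925

2265104925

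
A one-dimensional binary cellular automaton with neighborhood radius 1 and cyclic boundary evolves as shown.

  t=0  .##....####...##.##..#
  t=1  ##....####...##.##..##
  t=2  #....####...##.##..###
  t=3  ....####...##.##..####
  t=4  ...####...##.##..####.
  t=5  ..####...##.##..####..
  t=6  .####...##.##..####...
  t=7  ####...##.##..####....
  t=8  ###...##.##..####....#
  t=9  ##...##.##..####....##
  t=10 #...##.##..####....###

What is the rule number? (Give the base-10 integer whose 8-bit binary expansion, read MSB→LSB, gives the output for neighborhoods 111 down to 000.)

  ### -> #   bit 7 = 1  t=0,i=8
  ##. -> .   bit 6 = 0  t=0,i=2
  #.# -> #   bit 5 = 1  t=0,i=0
  #.. -> .   bit 4 = 0  t=0,i=3
  .## -> #   bit 3 = 1  t=0,i=1
  .#. -> #   bit 2 = 1  t=0,i=21
  ..# -> #   bit 1 = 1  t=0,i=6
  ... -> .   bit 0 = 0  t=0,i=4
  bits 10101110 = 174

174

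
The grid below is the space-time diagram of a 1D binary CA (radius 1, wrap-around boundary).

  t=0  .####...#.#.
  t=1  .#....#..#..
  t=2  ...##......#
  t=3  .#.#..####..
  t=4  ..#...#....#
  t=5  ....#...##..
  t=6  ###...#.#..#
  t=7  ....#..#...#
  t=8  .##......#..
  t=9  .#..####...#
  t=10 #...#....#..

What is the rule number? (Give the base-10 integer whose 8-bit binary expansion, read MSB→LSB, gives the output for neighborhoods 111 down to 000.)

41

  ### -> .   bit 7 = 0  t=0,i=2
  ##. -> .   bit 6 = 0  t=0,i=4
  #.# -> #   bit 5 = 1  t=0,i=9
  #.. -> .   bit 4 = 0  t=0,i=5
  .## -> #   bit 3 = 1  t=0,i=1
  .#. -> .   bit 2 = 0  t=0,i=8
  ..# -> .   bit 1 = 0  t=0,i=0
  ... -> #   bit 0 = 1  t=0,i=6
  bits 00101001 = 41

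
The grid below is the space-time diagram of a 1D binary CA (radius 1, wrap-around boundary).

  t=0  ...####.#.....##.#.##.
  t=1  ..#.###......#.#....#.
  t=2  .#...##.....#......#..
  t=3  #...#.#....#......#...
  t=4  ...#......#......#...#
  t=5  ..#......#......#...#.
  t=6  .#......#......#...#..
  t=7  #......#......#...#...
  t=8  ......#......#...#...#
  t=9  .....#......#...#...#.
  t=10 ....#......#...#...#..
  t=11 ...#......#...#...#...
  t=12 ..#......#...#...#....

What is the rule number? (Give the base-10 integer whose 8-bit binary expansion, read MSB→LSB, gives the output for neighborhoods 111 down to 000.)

194

  [7] ### => #  t=0,i=4
  [6] ##. => #  t=0,i=6
  [5] #.# => .  t=0,i=7
  [4] #.. => .  t=0,i=9
  [3] .## => .  t=0,i=3
  [2] .#. => .  t=0,i=8
  [1] ..# => #  t=0,i=2
  [0] ... => .  t=0,i=0
  bits 11000010 = 194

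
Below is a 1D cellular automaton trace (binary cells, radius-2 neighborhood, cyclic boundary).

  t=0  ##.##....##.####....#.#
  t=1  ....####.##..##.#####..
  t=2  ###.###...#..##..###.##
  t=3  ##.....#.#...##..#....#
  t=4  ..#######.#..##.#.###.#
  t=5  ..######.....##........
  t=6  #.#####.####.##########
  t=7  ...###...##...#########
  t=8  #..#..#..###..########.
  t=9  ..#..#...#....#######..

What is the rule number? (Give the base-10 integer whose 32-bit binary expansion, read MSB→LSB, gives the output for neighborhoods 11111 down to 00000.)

3238376935

  #####|#  b31=1 t=1,i=18
  ####.|#  b30=1 t=0,i=14
  ###.#|.  b29=0 t=0,i=1
  ###..|.  b28=0 t=0,i=15
  ##.##|.  b27=0 t=0,i=2
  ##.#.|.  b26=0 t=4,i=9
  ##..#|.  b25=0 t=1,i=11
  ##...|#  b24=1 t=0,i=5
  #.###|.  b23=0 t=0,i=12
  #.##.|.  b22=0 t=0,i=3
  #.#.#|.  b21=0 t=4,i=16
  #.#..|.  b20=0 t=3,i=9
  #..##|.  b19=0 t=1,i=12
  #..#.|#  b18=1 t=3,i=16
  #...#|.  b17=0 t=2,i=8
  #....|#  b16=1 t=0,i=6
  .####|#  b15=1 t=0,i=13
  .###.|.  b14=0 t=0,i=0
  .##.#|#  b13=1 t=0,i=10
  .##..|#  b12=1 t=0,i=4
  .#.##|.  b11=0 t=0,i=21
  .#.#.|#  b10=1 t=3,i=8
  .#..#|.  b9=0 t=2,i=11
  .#...|#  b8=1 t=3,i=10
  ..###|#  b7=1 t=1,i=4
  ..##.|#  b6=1 t=0,i=9
  ..#.#|#  b5=1 t=0,i=20
  ..#..|.  b4=0 t=2,i=10
  ...##|.  b3=0 t=0,i=8
  ...#.|#  b2=1 t=0,i=19
  ....#|#  b1=1 t=0,i=7
  .....|#  b0=1 t=1,i=0
  bits 11000001000001011011010111100111 = 3238376935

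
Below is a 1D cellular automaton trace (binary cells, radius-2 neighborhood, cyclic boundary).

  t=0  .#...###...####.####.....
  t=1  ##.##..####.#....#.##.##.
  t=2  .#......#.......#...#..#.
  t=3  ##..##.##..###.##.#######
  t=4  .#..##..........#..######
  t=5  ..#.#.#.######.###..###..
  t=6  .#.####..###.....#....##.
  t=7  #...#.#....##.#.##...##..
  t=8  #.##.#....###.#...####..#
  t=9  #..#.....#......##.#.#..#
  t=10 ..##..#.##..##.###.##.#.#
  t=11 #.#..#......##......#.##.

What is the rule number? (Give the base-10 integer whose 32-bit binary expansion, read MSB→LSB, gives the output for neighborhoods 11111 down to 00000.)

  nb #####: next=#  (t=3,i=20, bit31=1)
  nb ####.: next=.  (t=0,i=13, bit30=0)
  nb ###.#: next=.  (t=0,i=14, bit29=0)
  nb ###..: next=#  (t=0,i=7, bit28=1)
  nb ##.##: next=.  (t=0,i=15, bit27=0)
  nb ##.#.: next=.  (t=1,i=11, bit26=0)
  nb ##..#: next=.  (t=1,i=5, bit25=0)
  nb ##...: next=#  (t=0,i=8, bit24=1)
  nb #.###: next=.  (t=0,i=16, bit23=0)
  nb #.##.: next=.  (t=1,i=0, bit22=0)
  nb #.#.#: next=#  (t=5,i=4, bit21=1)
  nb #.#..: next=.  (t=1,i=12, bit20=0)
  nb #..##: next=.  (t=1,i=6, bit19=0)
  nb #..#.: next=#  (t=2,i=0, bit18=1)
  nb #...#: next=#  (t=0,i=3, bit17=1)
  nb #....: next=.  (t=0,i=21, bit16=0)
  nb .####: next=#  (t=0,i=12, bit15=1)
  nb .###.: next=.  (t=0,i=6, bit14=0)
  nb .##.#: next=#  (t=1,i=1, bit13=1)
  nb .##..: next=.  (t=1,i=4, bit12=0)
  nb .#.##: next=.  (t=1,i=18, bit11=0)
  nb .#.#.: next=#  (t=5,i=3, bit10=1)
  nb .#..#: next=#  (t=2,i=21, bit9=1)
  nb .#...: next=.  (t=0,i=2, bit8=0)
  nb ..###: next=.  (t=0,i=5, bit7=0)
  nb ..##.: next=#  (t=3,i=4, bit6=1)
  nb ..#.#: next=.  (t=1,i=17, bit5=0)
  nb ..#..: next=#  (t=0,i=1, bit4=1)
  nb ...##: next=#  (t=0,i=4, bit3=1)
  nb ...#.: next=#  (t=0,i=0, bit2=1)
  nb ....#: next=.  (t=0,i=24, bit1=0)
  nb .....: next=#  (t=0,i=22, bit0=1)
  bits 10010001001001101010011001011101 = 2435229277

2435229277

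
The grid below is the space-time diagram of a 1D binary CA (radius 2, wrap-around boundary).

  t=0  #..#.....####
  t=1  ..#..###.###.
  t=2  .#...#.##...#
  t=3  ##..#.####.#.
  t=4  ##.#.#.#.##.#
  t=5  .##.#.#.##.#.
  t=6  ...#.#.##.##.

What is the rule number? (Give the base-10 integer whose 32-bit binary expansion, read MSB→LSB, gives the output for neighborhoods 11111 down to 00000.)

  [31] ##### => #  t=0,i=11
  [30] ####. => .  t=0,i=12
  [29] ###.# => #  t=1,i=7
  [28] ###.. => .  t=0,i=0
  [27] ##.## => #  t=1,i=8
  [26] ##.#. => #  t=3,i=10
  [25] ##..# => .  t=0,i=1
  [24] ##... => #  t=1,i=12
  [23] #.### => .  t=1,i=9
  [22] #.##. => #  t=2,i=7
  [21] #.#.# => .  t=3,i=11
  [20] #.#.. => #  t=2,i=1
  [19] #..## => .  t=1,i=4
  [18] #..#. => #  t=0,i=2
  [17] #...# => .  t=1,i=0
  [16] #.... => #  t=0,i=5
  [15] .#### => #  t=0,i=10
  [14] .###. => .  t=1,i=6
  [13] .##.# => .  t=4,i=10
  [12] .##.. => #  t=2,i=8
  [11] .#.## => #  t=2,i=6
  [10] .#.#. => #  t=2,i=0
  [9] .#..# => .  t=1,i=3
  [8] .#... => .  t=0,i=4
  [7] ..### => #  t=0,i=9
  [6] ..##. => .  t=5,i=1
  [5] ..#.# => .  t=2,i=5
  [4] ..#.. => .  t=0,i=3
  [3] ...## => .  t=0,i=8
  [2] ...#. => #  t=1,i=1
  [1] ....# => #  t=0,i=7
  [0] ..... => #  t=0,i=6
  bits 10101101010101011001110010000111 = 2908068999

2908068999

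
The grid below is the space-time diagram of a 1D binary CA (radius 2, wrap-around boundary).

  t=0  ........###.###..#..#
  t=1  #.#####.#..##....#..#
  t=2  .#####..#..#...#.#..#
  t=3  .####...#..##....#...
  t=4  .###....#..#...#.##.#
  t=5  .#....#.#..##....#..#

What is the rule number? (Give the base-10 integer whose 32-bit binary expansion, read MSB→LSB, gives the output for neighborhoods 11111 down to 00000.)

  ##### -> #   bit 31 = 1  t=1,i=4
  ####. -> #   bit 30 = 1  t=1,i=5
  ###.# -> .   bit 29 = 0  t=0,i=10
  ###.. -> .   bit 28 = 0  t=0,i=14
  ##.## -> #   bit 27 = 1  t=0,i=11
  ##.#. -> .   bit 26 = 0  t=1,i=7
  ##..# -> .   bit 25 = 0  t=0,i=15
  ##... -> .   bit 24 = 0  t=1,i=13
  #.### -> #   bit 23 = 1  t=0,i=12
  #.##. -> #   bit 22 = 1  t=4,i=17
  #.#.# -> #   bit 21 = 1  t=4,i=20
  #.#.. -> #   bit 20 = 1  t=1,i=8
  #..## -> .   bit 19 = 0  t=1,i=10
  #..#. -> .   bit 18 = 0  t=0,i=16
  #...# -> .   bit 17 = 0  t=2,i=13
  #.... -> .   bit 16 = 0  t=0,i=1
  .#### -> #   bit 15 = 1  t=1,i=3
  .###. -> .   bit 14 = 0  t=0,i=9
  .##.# -> .   bit 13 = 0  t=1,i=0
  .##.. -> .   bit 12 = 0  t=1,i=12
  .#.## -> .   bit 11 = 0  t=2,i=0
  .#.#. -> .   bit 10 = 0  t=2,i=16
  .#..# -> .   bit 9 = 0  t=0,i=18
  .#... -> #   bit 8 = 1  t=0,i=0
  ..### -> #   bit 7 = 1  t=0,i=8
  ..##. -> #   bit 6 = 1  t=1,i=11
  ..#.# -> .   bit 5 = 0  t=2,i=15
  ..#.. -> #   bit 4 = 1  t=0,i=17
  ...## -> .   bit 3 = 0  t=0,i=7
  ...#. -> .   bit 2 = 0  t=1,i=16
  ....# -> #   bit 1 = 1  t=0,i=6
  ..... -> #   bit 0 = 1  t=0,i=2
  bits 11001000111100001000000111010011 = 3371205075

3371205075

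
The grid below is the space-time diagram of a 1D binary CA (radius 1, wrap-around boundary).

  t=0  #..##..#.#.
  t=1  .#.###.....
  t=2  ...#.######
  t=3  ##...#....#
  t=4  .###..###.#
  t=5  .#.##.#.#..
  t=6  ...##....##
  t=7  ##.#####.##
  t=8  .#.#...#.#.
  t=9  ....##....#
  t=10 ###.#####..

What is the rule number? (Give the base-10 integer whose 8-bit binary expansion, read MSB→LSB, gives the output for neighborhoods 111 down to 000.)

  nb ###: next=.  (t=1,i=4, bit7=0)
  nb ##.: next=#  (t=0,i=4, bit6=1)
  nb #.#: next=.  (t=0,i=8, bit5=0)
  nb #..: next=#  (t=0,i=1, bit4=1)
  nb .##: next=#  (t=0,i=3, bit3=1)
  nb .#.: next=.  (t=0,i=0, bit2=0)
  nb ..#: next=.  (t=0,i=2, bit1=0)
  nb ...: next=#  (t=1,i=7, bit0=1)
  bits 01011001 = 89

89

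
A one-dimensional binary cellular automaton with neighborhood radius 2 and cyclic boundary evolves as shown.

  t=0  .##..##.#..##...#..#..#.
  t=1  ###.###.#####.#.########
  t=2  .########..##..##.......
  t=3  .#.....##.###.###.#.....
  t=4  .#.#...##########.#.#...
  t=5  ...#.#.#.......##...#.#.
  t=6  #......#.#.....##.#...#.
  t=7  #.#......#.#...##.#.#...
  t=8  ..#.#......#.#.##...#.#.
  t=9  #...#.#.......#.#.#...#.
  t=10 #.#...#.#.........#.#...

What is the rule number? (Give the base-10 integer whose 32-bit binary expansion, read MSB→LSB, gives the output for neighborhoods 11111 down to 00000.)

2023717584

  #####|.  b31=0 t=1,i=0
  ####.|#  b30=1 t=1,i=1
  ###.#|#  b29=1 t=1,i=2
  ###..|#  b28=1 t=2,i=8
  ##.##|#  b27=1 t=1,i=3
  ##.#.|.  b26=0 t=0,i=7
  ##..#|.  b25=0 t=0,i=3
  ##...|.  b24=0 t=0,i=13
  #.###|#  b23=1 t=1,i=4
  #.##.|.  b22=0 t=8,i=15
  #.#.#|.  b21=0 t=1,i=14
  #.#..|#  b20=1 t=0,i=8
  #..##|#  b19=1 t=0,i=0
  #..#.|#  b18=1 t=0,i=18
  #...#|#  b17=1 t=0,i=14
  #....|#  b16=1 t=2,i=18
  .####|.  b15=0 t=1,i=9
  .###.|#  b14=1 t=1,i=5
  .##.#|#  b13=1 t=0,i=6
  .##..|#  b12=1 t=0,i=2
  .#.##|#  b11=1 t=1,i=15
  .#.#.|.  b10=0 t=4,i=2
  .#..#|#  b9=1 t=0,i=9
  .#...|.  b8=0 t=3,i=2
  ..###|#  b7=1 t=2,i=1
  ..##.|#  b6=1 t=0,i=1
  ..#.#|.  b5=0 t=4,i=1
  ..#..|#  b4=1 t=0,i=16
  ...##|.  b3=0 t=2,i=0
  ...#.|.  b2=0 t=0,i=15
  ....#|.  b1=0 t=2,i=23
  .....|.  b0=0 t=2,i=19
  bits 01111000100111110111101011010000 = 2023717584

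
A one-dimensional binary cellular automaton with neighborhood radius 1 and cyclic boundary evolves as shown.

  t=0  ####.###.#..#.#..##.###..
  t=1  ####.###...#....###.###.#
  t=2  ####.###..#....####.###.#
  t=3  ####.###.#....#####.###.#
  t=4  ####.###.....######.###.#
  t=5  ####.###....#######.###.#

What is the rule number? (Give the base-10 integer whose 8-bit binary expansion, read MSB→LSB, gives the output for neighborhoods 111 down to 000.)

  [7] ### => #  t=0,i=1
  [6] ##. => #  t=0,i=3
  [5] #.# => .  t=0,i=4
  [4] #.. => .  t=0,i=10
  [3] .## => #  t=0,i=0
  [2] .#. => .  t=0,i=9
  [1] ..# => #  t=0,i=11
  [0] ... => .  t=1,i=9
  bits 11001010 = 202

202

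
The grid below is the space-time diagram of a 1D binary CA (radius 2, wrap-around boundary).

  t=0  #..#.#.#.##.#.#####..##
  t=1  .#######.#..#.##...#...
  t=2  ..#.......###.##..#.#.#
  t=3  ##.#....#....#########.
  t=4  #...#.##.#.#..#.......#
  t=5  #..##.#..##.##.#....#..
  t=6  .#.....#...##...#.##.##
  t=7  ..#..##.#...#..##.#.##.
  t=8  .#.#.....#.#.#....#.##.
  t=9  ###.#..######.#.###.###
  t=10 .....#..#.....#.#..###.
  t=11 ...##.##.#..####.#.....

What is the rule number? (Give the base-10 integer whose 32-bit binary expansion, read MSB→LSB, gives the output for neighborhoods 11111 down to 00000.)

182753062

  [31] ##### => .  t=0,i=16
  [30] ####. => .  t=0,i=17
  [29] ###.# => .  t=1,i=7
  [28] ###.. => .  t=0,i=0
  [27] ##.## => #  t=2,i=13
  [26] ##.#. => .  t=0,i=11
  [25] ##..# => #  t=0,i=1
  [24] ##... => .  t=1,i=16
  [23] #.### => #  t=0,i=14
  [22] #.##. => #  t=0,i=9
  [21] #.#.# => #  t=0,i=5
  [20] #.#.. => .  t=1,i=9
  [19] #..## => .  t=0,i=20
  [18] #..#. => #  t=0,i=2
  [17] #...# => .  t=1,i=17
  [16] #.... => .  t=1,i=21
  [15] .#### => #  t=0,i=15
  [14] .###. => .  t=0,i=22
  [13] .##.# => .  t=0,i=10
  [12] .##.. => #  t=1,i=15
  [11] .#.## => .  t=0,i=8
  [10] .#.#. => #  t=0,i=4
  [9] .#..# => #  t=1,i=10
  [8] .#... => #  t=1,i=20
  [7] ..### => .  t=0,i=21
  [6] ..##. => .  t=4,i=22
  [5] ..#.# => #  t=0,i=3
  [4] ..#.. => .  t=1,i=19
  [3] ...## => .  t=1,i=0
  [2] ...#. => #  t=1,i=18
  [1] ....# => #  t=1,i=22
  [0] ..... => .  t=2,i=5
  bits 00001010111001001001011100100110 = 182753062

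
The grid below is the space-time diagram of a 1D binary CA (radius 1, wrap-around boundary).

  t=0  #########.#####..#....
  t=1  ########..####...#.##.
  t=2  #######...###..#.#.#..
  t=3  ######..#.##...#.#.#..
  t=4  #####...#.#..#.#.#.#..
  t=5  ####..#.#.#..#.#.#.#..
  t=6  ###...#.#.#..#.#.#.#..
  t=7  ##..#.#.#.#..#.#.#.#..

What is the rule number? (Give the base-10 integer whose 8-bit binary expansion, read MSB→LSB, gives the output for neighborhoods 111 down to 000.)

141

  nb ###: next=#  (t=0,i=1, bit7=1)
  nb ##.: next=.  (t=0,i=8, bit6=0)
  nb #.#: next=.  (t=0,i=9, bit5=0)
  nb #..: next=.  (t=0,i=15, bit4=0)
  nb .##: next=#  (t=0,i=0, bit3=1)
  nb .#.: next=#  (t=0,i=17, bit2=1)
  nb ..#: next=.  (t=0,i=16, bit1=0)
  nb ...: next=#  (t=0,i=19, bit0=1)
  bits 10001101 = 141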